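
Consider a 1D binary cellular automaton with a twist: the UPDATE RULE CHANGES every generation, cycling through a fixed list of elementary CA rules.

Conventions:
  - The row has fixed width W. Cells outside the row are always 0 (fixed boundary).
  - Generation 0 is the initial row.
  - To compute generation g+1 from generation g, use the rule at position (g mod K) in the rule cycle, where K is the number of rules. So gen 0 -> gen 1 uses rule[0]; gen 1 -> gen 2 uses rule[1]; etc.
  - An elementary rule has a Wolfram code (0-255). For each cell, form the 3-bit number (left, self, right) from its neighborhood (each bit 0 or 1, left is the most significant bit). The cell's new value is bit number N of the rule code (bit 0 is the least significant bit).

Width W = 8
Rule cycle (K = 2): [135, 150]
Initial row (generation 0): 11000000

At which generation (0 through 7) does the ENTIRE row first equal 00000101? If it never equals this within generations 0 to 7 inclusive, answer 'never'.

Gen 0: 11000000
Gen 1 (rule 135): 00011111
Gen 2 (rule 150): 00101110
Gen 3 (rule 135): 11100100
Gen 4 (rule 150): 01011110
Gen 5 (rule 135): 11001100
Gen 6 (rule 150): 00110010
Gen 7 (rule 135): 11000110

Answer: never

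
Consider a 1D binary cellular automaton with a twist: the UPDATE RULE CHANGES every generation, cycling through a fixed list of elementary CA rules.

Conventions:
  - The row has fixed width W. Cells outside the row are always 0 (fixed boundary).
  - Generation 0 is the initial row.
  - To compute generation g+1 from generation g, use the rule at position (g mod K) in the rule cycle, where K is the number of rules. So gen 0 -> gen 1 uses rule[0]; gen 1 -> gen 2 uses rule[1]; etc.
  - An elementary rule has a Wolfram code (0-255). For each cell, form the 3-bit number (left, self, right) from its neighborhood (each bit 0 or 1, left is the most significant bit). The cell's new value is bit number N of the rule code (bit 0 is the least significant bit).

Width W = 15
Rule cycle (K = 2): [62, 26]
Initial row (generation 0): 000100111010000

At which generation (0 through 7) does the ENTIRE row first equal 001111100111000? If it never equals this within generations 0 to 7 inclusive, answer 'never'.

Answer: 1

Derivation:
Gen 0: 000100111010000
Gen 1 (rule 62): 001111100111000
Gen 2 (rule 26): 011000011100100
Gen 3 (rule 62): 110100110011110
Gen 4 (rule 26): 100011101110001
Gen 5 (rule 62): 110110011001011
Gen 6 (rule 26): 100101110110010
Gen 7 (rule 62): 111111001101111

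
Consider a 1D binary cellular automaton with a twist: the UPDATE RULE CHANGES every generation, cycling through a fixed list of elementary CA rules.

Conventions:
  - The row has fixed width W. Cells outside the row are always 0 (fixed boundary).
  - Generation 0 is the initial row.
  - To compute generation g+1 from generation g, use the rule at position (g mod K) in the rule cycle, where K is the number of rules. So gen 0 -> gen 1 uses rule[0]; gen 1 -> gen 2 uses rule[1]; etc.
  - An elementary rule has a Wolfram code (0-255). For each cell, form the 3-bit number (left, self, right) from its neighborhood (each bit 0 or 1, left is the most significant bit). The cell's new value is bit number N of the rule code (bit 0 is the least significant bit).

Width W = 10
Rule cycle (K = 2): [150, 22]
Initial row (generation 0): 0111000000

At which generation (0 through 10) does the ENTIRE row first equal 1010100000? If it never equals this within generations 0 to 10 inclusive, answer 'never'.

Answer: 1

Derivation:
Gen 0: 0111000000
Gen 1 (rule 150): 1010100000
Gen 2 (rule 22): 1010110000
Gen 3 (rule 150): 1010001000
Gen 4 (rule 22): 1011011100
Gen 5 (rule 150): 1000001010
Gen 6 (rule 22): 1100011011
Gen 7 (rule 150): 0010100000
Gen 8 (rule 22): 0110110000
Gen 9 (rule 150): 1000001000
Gen 10 (rule 22): 1100011100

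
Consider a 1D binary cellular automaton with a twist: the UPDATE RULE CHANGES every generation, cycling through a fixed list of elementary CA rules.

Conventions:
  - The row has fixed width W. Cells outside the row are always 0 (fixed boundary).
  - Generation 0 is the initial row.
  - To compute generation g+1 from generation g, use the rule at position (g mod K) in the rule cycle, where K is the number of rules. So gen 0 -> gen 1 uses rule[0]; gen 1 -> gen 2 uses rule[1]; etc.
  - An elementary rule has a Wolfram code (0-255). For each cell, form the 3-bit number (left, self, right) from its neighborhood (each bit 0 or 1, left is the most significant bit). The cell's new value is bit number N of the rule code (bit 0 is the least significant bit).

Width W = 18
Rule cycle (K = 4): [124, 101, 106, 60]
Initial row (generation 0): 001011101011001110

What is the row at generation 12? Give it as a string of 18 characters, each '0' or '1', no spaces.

Answer: 000110100011011111

Derivation:
Gen 0: 001011101011001110
Gen 1 (rule 124): 001110111111101011
Gen 2 (rule 101): 100011000000111101
Gen 3 (rule 106): 000111000001100110
Gen 4 (rule 60): 000100100001010101
Gen 5 (rule 124): 000110110001111111
Gen 6 (rule 101): 110011010100000001
Gen 7 (rule 106): 110111101000000010
Gen 8 (rule 60): 101100011100000011
Gen 9 (rule 124): 111110010110000011
Gen 10 (rule 101): 000010011010111001
Gen 11 (rule 106): 000100111101101010
Gen 12 (rule 60): 000110100011011111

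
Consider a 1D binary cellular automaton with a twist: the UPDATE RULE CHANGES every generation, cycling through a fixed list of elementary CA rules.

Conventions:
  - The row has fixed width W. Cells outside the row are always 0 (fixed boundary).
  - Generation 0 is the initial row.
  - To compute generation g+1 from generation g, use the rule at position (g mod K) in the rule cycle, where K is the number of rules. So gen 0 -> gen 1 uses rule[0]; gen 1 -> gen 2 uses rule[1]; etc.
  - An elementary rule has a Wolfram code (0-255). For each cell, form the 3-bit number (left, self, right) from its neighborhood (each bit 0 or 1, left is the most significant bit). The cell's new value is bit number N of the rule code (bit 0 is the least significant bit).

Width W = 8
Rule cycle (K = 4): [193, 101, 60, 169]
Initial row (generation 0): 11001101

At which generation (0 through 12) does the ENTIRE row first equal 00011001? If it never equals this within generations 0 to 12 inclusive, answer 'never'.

Answer: never

Derivation:
Gen 0: 11001101
Gen 1 (rule 193): 01000100
Gen 2 (rule 101): 01010101
Gen 3 (rule 60): 01111111
Gen 4 (rule 169): 01111110
Gen 5 (rule 193): 00111110
Gen 6 (rule 101): 10000010
Gen 7 (rule 60): 11000011
Gen 8 (rule 169): 10011010
Gen 9 (rule 193): 00001000
Gen 10 (rule 101): 11101011
Gen 11 (rule 60): 10011110
Gen 12 (rule 169): 00011100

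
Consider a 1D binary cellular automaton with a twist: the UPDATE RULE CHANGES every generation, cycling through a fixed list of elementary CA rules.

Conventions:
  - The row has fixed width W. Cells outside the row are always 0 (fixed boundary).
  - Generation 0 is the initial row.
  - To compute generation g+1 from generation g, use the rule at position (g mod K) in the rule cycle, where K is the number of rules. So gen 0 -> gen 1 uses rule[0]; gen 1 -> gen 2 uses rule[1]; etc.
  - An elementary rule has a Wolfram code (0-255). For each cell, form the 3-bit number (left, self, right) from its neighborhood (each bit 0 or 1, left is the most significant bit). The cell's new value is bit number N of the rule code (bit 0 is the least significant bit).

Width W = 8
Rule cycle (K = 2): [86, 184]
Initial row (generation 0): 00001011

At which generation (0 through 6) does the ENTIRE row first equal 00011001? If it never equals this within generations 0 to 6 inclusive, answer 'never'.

Gen 0: 00001011
Gen 1 (rule 86): 00011001
Gen 2 (rule 184): 00010100
Gen 3 (rule 86): 00110110
Gen 4 (rule 184): 00101101
Gen 5 (rule 86): 01100101
Gen 6 (rule 184): 01010010

Answer: 1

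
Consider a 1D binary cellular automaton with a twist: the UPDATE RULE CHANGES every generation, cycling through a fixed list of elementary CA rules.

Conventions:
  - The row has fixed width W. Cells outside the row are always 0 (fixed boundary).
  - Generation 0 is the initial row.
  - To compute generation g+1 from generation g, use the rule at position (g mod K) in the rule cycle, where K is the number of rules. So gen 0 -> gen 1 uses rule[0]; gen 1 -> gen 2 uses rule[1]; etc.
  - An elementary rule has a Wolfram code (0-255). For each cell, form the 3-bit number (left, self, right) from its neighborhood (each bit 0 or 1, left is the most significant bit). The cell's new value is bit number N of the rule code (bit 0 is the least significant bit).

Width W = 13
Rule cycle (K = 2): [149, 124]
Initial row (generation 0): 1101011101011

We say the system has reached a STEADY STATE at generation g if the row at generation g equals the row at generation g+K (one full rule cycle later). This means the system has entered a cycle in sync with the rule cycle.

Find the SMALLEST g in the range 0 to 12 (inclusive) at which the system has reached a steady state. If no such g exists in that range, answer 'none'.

Answer: none

Derivation:
Gen 0: 1101011101011
Gen 1 (rule 149): 0001001001000
Gen 2 (rule 124): 0001101101100
Gen 3 (rule 149): 1100000000011
Gen 4 (rule 124): 1110000000011
Gen 5 (rule 149): 0101111111000
Gen 6 (rule 124): 0111000001100
Gen 7 (rule 149): 0010111100011
Gen 8 (rule 124): 0011100110011
Gen 9 (rule 149): 1001010001000
Gen 10 (rule 124): 1101111001100
Gen 11 (rule 149): 0000110100011
Gen 12 (rule 124): 0000111110011
Gen 13 (rule 149): 1110011101000
Gen 14 (rule 124): 1011010111100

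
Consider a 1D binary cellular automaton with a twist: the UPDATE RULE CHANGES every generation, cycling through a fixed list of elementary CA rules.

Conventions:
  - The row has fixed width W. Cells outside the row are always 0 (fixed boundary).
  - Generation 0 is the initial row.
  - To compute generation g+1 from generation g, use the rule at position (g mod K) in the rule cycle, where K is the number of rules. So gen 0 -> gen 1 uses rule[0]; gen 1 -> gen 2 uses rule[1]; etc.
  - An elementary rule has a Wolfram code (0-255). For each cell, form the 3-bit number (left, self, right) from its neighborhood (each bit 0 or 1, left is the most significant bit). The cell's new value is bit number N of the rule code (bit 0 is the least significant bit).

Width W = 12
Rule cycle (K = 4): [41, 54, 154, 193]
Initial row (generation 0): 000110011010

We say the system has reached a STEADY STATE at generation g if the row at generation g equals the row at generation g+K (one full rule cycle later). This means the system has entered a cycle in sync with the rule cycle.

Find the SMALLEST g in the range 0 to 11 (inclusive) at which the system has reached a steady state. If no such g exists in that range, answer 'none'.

Gen 0: 000110011010
Gen 1 (rule 41): 110100010100
Gen 2 (rule 54): 001110111110
Gen 3 (rule 154): 011100111101
Gen 4 (rule 193): 001100011100
Gen 5 (rule 41): 101001010001
Gen 6 (rule 54): 111111111011
Gen 7 (rule 154): 111111110010
Gen 8 (rule 193): 011111110000
Gen 9 (rule 41): 010000000111
Gen 10 (rule 54): 111000001000
Gen 11 (rule 154): 110100010100
Gen 12 (rule 193): 010001000001
Gen 13 (rule 41): 000100011100
Gen 14 (rule 54): 001110100010
Gen 15 (rule 154): 011100010101

Answer: none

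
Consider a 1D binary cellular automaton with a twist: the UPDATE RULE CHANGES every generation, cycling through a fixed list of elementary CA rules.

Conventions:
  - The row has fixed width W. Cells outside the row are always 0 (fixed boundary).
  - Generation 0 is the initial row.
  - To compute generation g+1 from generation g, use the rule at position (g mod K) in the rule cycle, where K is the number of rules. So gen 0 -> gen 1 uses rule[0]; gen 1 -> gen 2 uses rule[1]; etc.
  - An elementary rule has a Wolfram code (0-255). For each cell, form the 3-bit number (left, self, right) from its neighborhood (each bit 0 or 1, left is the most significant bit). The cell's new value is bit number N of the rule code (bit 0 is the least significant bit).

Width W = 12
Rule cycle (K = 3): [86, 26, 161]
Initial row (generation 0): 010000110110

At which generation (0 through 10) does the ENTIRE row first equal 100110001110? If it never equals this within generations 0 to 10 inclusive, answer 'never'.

Gen 0: 010000110110
Gen 1 (rule 86): 111001010011
Gen 2 (rule 26): 100110001110
Gen 3 (rule 161): 000000100100
Gen 4 (rule 86): 000001111110
Gen 5 (rule 26): 000011000001
Gen 6 (rule 161): 111000011100
Gen 7 (rule 86): 001100100110
Gen 8 (rule 26): 011011011101
Gen 9 (rule 161): 000100101010
Gen 10 (rule 86): 001111101011

Answer: 2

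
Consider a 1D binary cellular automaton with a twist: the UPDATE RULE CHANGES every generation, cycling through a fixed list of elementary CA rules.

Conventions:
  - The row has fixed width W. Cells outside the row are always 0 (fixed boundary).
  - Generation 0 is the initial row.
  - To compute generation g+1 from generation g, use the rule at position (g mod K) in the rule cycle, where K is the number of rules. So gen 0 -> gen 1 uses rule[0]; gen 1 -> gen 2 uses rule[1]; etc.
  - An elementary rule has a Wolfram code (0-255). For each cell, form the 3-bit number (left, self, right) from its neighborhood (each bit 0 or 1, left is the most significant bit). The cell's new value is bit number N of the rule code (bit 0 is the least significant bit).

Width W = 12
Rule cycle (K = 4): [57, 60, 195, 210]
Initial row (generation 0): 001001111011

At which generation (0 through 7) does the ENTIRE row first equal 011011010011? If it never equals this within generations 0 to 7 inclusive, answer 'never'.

Gen 0: 001001111011
Gen 1 (rule 57): 100101000110
Gen 2 (rule 60): 110111100101
Gen 3 (rule 195): 010011101000
Gen 4 (rule 210): 101101100100
Gen 5 (rule 57): 011011010011
Gen 6 (rule 60): 010110111010
Gen 7 (rule 195): 100010011000

Answer: 5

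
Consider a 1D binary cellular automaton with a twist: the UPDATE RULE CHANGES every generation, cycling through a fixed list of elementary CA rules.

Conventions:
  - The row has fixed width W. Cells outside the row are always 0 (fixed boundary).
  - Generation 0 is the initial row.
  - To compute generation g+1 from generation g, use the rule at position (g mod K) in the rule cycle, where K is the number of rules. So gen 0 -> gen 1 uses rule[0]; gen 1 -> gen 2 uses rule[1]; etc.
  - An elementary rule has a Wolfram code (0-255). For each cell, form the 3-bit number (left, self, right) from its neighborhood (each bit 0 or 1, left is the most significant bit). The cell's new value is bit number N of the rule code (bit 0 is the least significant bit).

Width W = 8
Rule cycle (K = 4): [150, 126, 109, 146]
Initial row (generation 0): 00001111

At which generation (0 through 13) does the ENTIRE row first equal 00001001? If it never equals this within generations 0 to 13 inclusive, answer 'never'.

Answer: 13

Derivation:
Gen 0: 00001111
Gen 1 (rule 150): 00010110
Gen 2 (rule 126): 00111111
Gen 3 (rule 109): 10100001
Gen 4 (rule 146): 00010010
Gen 5 (rule 150): 00111111
Gen 6 (rule 126): 01100001
Gen 7 (rule 109): 01101101
Gen 8 (rule 146): 10000000
Gen 9 (rule 150): 11000000
Gen 10 (rule 126): 11100000
Gen 11 (rule 109): 10101111
Gen 12 (rule 146): 00000110
Gen 13 (rule 150): 00001001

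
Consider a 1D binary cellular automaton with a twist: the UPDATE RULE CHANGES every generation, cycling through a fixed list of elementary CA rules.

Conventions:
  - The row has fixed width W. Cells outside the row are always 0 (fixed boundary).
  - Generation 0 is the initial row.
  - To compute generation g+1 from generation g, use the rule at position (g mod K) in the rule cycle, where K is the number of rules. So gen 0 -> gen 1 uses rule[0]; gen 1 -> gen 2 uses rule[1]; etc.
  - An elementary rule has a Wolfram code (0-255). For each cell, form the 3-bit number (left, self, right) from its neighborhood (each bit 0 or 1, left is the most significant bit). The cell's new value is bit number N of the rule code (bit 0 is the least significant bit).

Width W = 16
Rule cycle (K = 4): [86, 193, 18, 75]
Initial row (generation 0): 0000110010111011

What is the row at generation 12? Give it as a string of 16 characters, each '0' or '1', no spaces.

Gen 0: 0000110010111011
Gen 1 (rule 86): 0001011110001001
Gen 2 (rule 193): 1100001110100000
Gen 3 (rule 18): 0010010000010000
Gen 4 (rule 75): 1100100111100111
Gen 5 (rule 86): 0111111000111001
Gen 6 (rule 193): 0011111010011000
Gen 7 (rule 18): 0100000001100100
Gen 8 (rule 75): 1001111111101001
Gen 9 (rule 86): 1110000000101111
Gen 10 (rule 193): 0110111110000111
Gen 11 (rule 18): 1000000001001000
Gen 12 (rule 75): 0011111110010011

Answer: 0011111110010011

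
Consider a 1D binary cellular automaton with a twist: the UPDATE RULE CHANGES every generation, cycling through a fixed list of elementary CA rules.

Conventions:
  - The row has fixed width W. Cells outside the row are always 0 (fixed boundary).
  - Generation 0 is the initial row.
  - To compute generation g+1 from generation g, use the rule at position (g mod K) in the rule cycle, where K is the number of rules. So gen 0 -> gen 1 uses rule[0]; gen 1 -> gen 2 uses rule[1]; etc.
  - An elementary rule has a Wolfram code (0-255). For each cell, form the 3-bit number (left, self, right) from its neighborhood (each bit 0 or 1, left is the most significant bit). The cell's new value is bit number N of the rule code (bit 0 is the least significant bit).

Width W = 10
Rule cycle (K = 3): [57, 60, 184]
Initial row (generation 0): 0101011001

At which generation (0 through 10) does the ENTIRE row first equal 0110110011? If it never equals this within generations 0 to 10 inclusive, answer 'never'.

Gen 0: 0101011001
Gen 1 (rule 57): 0010110100
Gen 2 (rule 60): 0011101110
Gen 3 (rule 184): 0011011101
Gen 4 (rule 57): 1010110010
Gen 5 (rule 60): 1111101011
Gen 6 (rule 184): 1111010110
Gen 7 (rule 57): 1000101101
Gen 8 (rule 60): 1100111011
Gen 9 (rule 184): 1010110110
Gen 10 (rule 57): 0101101101

Answer: never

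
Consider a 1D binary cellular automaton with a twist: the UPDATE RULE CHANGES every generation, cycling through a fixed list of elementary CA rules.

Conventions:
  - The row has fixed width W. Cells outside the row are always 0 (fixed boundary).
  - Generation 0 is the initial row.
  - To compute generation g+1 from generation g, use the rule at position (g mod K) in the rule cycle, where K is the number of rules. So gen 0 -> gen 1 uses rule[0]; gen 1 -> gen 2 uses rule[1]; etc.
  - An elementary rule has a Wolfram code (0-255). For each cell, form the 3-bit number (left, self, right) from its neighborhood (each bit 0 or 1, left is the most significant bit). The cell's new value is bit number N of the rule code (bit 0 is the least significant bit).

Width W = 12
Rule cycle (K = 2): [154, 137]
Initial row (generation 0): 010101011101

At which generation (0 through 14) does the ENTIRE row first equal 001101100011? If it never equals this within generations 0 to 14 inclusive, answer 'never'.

Gen 0: 010101011101
Gen 1 (rule 154): 100000011000
Gen 2 (rule 137): 001111010011
Gen 3 (rule 154): 011110001110
Gen 4 (rule 137): 011100101100
Gen 5 (rule 154): 111011001010
Gen 6 (rule 137): 110010000000
Gen 7 (rule 154): 101101000000
Gen 8 (rule 137): 001000011111
Gen 9 (rule 154): 010100111110
Gen 10 (rule 137): 000000111100
Gen 11 (rule 154): 000001111010
Gen 12 (rule 137): 111101110000
Gen 13 (rule 154): 111001101000
Gen 14 (rule 137): 110001000011

Answer: never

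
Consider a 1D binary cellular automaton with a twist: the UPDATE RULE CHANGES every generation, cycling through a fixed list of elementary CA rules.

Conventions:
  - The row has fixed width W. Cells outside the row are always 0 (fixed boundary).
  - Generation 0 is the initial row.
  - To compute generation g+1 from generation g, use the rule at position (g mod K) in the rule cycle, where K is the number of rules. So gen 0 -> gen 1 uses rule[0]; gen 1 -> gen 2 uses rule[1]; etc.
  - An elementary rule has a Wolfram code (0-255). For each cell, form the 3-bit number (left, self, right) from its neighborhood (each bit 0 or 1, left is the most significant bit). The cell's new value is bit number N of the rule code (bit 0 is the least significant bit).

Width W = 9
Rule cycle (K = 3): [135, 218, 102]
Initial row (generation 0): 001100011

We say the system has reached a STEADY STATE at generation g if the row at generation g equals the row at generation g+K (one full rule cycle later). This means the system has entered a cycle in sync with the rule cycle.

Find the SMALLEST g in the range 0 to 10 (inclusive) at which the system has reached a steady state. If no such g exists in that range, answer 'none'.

Answer: 5

Derivation:
Gen 0: 001100011
Gen 1 (rule 135): 110001100
Gen 2 (rule 218): 111011110
Gen 3 (rule 102): 001100010
Gen 4 (rule 135): 110001110
Gen 5 (rule 218): 111011111
Gen 6 (rule 102): 001100001
Gen 7 (rule 135): 110001111
Gen 8 (rule 218): 111011111
Gen 9 (rule 102): 001100001
Gen 10 (rule 135): 110001111
Gen 11 (rule 218): 111011111
Gen 12 (rule 102): 001100001
Gen 13 (rule 135): 110001111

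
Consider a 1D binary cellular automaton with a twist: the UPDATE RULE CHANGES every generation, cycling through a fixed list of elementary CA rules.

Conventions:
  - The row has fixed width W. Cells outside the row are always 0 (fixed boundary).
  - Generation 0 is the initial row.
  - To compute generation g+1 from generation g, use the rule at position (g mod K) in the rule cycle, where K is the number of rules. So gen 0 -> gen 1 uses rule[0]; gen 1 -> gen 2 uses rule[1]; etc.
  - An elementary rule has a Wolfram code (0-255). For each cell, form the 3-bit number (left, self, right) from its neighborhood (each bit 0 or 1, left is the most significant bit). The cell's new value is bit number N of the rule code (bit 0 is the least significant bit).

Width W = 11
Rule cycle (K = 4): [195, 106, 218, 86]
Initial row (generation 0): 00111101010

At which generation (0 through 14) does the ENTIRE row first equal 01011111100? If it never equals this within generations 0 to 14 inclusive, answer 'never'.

Gen 0: 00111101010
Gen 1 (rule 195): 11011100000
Gen 2 (rule 106): 11110100000
Gen 3 (rule 218): 11110010000
Gen 4 (rule 86): 00011111000
Gen 5 (rule 195): 11101111011
Gen 6 (rule 106): 10111001111
Gen 7 (rule 218): 00111111111
Gen 8 (rule 86): 01000000001
Gen 9 (rule 195): 10011111110
Gen 10 (rule 106): 00110000010
Gen 11 (rule 218): 01111000101
Gen 12 (rule 86): 10001101101
Gen 13 (rule 195): 00110100100
Gen 14 (rule 106): 01111001000

Answer: never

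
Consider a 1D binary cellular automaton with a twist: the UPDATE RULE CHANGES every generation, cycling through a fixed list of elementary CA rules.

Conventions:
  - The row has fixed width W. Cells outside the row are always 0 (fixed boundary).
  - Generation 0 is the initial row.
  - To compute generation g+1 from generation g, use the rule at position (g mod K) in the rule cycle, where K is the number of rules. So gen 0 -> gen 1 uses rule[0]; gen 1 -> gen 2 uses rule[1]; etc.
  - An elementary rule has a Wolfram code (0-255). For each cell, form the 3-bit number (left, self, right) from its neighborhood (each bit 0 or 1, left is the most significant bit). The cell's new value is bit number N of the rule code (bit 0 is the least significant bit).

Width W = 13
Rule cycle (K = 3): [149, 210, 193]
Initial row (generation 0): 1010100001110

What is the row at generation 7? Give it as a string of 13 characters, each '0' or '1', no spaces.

Gen 0: 1010100001110
Gen 1 (rule 149): 1010111100101
Gen 2 (rule 210): 0000011111000
Gen 3 (rule 193): 1111001111011
Gen 4 (rule 149): 0110100110000
Gen 5 (rule 210): 1010011011000
Gen 6 (rule 193): 0000001001011
Gen 7 (rule 149): 1111101101000

Answer: 1111101101000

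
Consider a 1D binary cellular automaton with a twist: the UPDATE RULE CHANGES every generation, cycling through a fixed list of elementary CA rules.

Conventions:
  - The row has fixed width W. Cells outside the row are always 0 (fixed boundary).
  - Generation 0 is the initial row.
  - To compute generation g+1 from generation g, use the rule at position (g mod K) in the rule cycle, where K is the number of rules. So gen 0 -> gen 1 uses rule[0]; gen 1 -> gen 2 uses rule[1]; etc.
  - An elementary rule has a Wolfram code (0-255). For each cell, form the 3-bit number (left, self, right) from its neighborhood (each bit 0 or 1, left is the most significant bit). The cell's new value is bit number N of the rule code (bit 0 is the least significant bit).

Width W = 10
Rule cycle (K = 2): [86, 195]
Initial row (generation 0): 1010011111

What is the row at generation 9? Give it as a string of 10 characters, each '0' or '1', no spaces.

Answer: 0000110001

Derivation:
Gen 0: 1010011111
Gen 1 (rule 86): 1011100001
Gen 2 (rule 195): 0001101110
Gen 3 (rule 86): 0010100011
Gen 4 (rule 195): 1100001101
Gen 5 (rule 86): 0110010101
Gen 6 (rule 195): 1010100000
Gen 7 (rule 86): 1010110000
Gen 8 (rule 195): 0000010111
Gen 9 (rule 86): 0000110001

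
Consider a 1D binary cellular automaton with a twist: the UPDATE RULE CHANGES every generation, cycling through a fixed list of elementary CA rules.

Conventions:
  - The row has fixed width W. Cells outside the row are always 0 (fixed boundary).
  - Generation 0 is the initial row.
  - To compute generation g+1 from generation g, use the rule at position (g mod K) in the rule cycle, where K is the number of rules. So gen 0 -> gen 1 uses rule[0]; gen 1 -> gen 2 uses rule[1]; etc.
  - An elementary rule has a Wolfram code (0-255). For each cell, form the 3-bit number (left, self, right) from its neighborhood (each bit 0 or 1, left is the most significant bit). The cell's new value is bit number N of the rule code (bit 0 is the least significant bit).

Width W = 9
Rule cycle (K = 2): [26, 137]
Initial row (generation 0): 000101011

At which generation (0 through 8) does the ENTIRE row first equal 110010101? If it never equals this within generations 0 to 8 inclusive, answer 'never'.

Answer: never

Derivation:
Gen 0: 000101011
Gen 1 (rule 26): 001000010
Gen 2 (rule 137): 100011000
Gen 3 (rule 26): 010110100
Gen 4 (rule 137): 000100001
Gen 5 (rule 26): 001010010
Gen 6 (rule 137): 100000000
Gen 7 (rule 26): 010000000
Gen 8 (rule 137): 000111111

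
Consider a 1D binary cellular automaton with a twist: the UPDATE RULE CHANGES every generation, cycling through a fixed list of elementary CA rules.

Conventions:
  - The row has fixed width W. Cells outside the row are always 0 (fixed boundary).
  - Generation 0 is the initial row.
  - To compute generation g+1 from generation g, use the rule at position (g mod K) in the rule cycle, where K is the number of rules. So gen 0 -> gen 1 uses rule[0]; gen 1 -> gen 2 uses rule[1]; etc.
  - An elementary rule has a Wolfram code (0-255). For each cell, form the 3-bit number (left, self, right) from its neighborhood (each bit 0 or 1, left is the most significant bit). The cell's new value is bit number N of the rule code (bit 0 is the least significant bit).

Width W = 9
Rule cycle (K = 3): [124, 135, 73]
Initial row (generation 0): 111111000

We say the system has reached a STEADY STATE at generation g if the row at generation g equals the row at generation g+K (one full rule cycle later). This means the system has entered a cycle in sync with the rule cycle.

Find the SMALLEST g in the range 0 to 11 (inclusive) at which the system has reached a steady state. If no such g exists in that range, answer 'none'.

Answer: none

Derivation:
Gen 0: 111111000
Gen 1 (rule 124): 100001100
Gen 2 (rule 135): 101110001
Gen 3 (rule 73): 001010100
Gen 4 (rule 124): 001111110
Gen 5 (rule 135): 110111100
Gen 6 (rule 73): 110100101
Gen 7 (rule 124): 111110111
Gen 8 (rule 135): 011100010
Gen 9 (rule 73): 010101000
Gen 10 (rule 124): 011111100
Gen 11 (rule 135): 101111001
Gen 12 (rule 73): 001001000
Gen 13 (rule 124): 001101100
Gen 14 (rule 135): 110000001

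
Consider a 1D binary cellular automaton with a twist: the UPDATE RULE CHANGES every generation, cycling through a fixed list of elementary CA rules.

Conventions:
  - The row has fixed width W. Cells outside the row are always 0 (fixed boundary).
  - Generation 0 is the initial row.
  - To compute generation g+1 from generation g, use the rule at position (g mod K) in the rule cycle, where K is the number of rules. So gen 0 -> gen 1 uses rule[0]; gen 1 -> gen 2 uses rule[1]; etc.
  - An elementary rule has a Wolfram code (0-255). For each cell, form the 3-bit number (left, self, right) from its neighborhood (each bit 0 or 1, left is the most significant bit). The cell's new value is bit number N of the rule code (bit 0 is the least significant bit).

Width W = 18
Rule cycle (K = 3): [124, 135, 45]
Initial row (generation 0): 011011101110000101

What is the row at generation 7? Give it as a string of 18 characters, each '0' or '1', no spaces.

Gen 0: 011011101110000101
Gen 1 (rule 124): 011110111011000111
Gen 2 (rule 135): 101100010000011010
Gen 3 (rule 45): 111001010111010110
Gen 4 (rule 124): 101101111101111111
Gen 5 (rule 135): 100000111000111110
Gen 6 (rule 45): 101110100010100000
Gen 7 (rule 124): 111011110011110000

Answer: 111011110011110000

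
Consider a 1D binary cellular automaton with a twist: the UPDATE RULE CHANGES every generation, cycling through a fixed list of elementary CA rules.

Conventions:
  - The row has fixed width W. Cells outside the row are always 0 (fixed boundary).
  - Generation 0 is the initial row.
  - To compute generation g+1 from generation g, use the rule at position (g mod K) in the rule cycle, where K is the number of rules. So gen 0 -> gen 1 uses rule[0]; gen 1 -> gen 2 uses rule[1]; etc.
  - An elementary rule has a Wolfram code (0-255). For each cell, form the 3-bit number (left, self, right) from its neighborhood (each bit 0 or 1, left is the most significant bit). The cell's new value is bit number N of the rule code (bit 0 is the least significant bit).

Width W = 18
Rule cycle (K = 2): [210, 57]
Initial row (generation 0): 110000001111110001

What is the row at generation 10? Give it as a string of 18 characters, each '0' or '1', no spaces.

Answer: 010111010000111010

Derivation:
Gen 0: 110000001111110001
Gen 1 (rule 210): 011000010111111010
Gen 2 (rule 57): 010111001100000101
Gen 3 (rule 210): 100011110110001000
Gen 4 (rule 57): 011010001101100111
Gen 5 (rule 210): 101001010100111011
Gen 6 (rule 57): 010100101010100110
Gen 7 (rule 210): 100011000000011011
Gen 8 (rule 57): 011010111111010110
Gen 9 (rule 210): 101000011111000011
Gen 10 (rule 57): 010111010000111010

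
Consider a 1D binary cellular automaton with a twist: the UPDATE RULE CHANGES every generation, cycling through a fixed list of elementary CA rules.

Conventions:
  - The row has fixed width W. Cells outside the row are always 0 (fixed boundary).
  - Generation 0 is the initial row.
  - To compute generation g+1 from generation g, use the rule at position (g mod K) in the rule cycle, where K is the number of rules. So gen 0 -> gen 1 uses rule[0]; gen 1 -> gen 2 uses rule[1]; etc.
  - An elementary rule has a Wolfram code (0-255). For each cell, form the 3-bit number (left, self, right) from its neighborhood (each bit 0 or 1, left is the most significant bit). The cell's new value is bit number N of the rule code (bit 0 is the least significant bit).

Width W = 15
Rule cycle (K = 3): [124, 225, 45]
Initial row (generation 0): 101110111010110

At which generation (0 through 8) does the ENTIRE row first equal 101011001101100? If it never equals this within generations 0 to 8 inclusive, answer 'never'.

Answer: 6

Derivation:
Gen 0: 101110111010110
Gen 1 (rule 124): 111011101111111
Gen 2 (rule 225): 011101110111111
Gen 3 (rule 45): 010011001100000
Gen 4 (rule 124): 011011101110000
Gen 5 (rule 225): 001101110110111
Gen 6 (rule 45): 101011001101100
Gen 7 (rule 124): 111111101111110
Gen 8 (rule 225): 011111110111110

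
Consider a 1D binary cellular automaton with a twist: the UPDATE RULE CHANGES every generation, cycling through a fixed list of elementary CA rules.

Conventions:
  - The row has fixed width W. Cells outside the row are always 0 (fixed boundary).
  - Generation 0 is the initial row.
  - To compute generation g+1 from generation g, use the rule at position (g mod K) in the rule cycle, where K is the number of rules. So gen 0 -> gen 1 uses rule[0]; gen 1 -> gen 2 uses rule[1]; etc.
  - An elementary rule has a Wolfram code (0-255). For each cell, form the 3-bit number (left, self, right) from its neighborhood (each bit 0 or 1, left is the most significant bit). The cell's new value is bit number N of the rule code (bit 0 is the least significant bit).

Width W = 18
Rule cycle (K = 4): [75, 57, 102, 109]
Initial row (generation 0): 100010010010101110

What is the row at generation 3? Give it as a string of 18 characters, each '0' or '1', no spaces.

Answer: 111110110100101111

Derivation:
Gen 0: 100010010010101110
Gen 1 (rule 75): 001100100100001010
Gen 2 (rule 57): 101010010011100101
Gen 3 (rule 102): 111110110100101111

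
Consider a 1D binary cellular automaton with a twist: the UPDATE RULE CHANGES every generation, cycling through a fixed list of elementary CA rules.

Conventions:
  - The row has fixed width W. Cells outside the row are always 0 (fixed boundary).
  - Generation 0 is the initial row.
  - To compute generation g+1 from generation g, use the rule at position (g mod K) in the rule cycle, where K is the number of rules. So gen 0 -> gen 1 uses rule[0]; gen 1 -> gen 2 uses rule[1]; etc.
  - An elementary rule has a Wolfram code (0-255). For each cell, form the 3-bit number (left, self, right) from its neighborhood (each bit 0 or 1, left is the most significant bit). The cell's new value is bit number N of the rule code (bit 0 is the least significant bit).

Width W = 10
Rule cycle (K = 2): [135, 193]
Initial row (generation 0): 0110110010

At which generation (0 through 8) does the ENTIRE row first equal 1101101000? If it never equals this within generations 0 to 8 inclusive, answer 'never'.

Answer: 7

Derivation:
Gen 0: 0110110010
Gen 1 (rule 135): 1000000110
Gen 2 (rule 193): 0011110010
Gen 3 (rule 135): 1101100110
Gen 4 (rule 193): 0100100010
Gen 5 (rule 135): 1101101110
Gen 6 (rule 193): 0100100110
Gen 7 (rule 135): 1101101000
Gen 8 (rule 193): 0100100011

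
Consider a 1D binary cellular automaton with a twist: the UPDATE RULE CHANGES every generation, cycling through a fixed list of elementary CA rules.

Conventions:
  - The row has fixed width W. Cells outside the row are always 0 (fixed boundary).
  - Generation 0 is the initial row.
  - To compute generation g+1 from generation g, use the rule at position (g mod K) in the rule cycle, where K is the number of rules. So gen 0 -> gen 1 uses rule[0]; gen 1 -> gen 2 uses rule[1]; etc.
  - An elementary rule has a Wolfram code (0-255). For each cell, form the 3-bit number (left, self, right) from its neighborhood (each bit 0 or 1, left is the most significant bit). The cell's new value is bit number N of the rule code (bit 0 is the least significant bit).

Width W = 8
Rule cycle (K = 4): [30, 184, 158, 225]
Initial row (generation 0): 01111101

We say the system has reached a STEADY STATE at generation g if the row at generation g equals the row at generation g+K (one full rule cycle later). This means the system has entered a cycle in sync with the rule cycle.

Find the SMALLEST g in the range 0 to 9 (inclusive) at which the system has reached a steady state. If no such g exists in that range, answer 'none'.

Gen 0: 01111101
Gen 1 (rule 30): 11000001
Gen 2 (rule 184): 10100000
Gen 3 (rule 158): 10110000
Gen 4 (rule 225): 01010111
Gen 5 (rule 30): 11010100
Gen 6 (rule 184): 10101010
Gen 7 (rule 158): 10101011
Gen 8 (rule 225): 01010101
Gen 9 (rule 30): 11010101
Gen 10 (rule 184): 10101010
Gen 11 (rule 158): 10101011
Gen 12 (rule 225): 01010101
Gen 13 (rule 30): 11010101

Answer: 6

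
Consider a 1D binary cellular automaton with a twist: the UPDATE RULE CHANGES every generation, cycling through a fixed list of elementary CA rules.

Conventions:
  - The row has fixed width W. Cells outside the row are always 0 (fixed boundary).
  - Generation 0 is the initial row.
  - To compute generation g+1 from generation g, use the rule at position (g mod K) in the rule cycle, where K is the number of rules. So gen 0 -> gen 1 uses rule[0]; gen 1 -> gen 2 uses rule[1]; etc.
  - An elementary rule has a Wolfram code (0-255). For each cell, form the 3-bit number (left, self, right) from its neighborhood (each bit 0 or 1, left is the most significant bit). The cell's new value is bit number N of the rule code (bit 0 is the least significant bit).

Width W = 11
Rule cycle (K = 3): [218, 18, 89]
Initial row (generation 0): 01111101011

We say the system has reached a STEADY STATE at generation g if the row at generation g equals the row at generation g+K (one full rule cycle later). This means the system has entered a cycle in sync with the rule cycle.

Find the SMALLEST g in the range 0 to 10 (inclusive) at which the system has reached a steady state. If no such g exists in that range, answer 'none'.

Answer: 8

Derivation:
Gen 0: 01111101011
Gen 1 (rule 218): 11111100011
Gen 2 (rule 18): 00000010100
Gen 3 (rule 89): 11111000011
Gen 4 (rule 218): 11111100111
Gen 5 (rule 18): 00000011000
Gen 6 (rule 89): 11111011111
Gen 7 (rule 218): 11111011111
Gen 8 (rule 18): 00000000000
Gen 9 (rule 89): 11111111111
Gen 10 (rule 218): 11111111111
Gen 11 (rule 18): 00000000000
Gen 12 (rule 89): 11111111111
Gen 13 (rule 218): 11111111111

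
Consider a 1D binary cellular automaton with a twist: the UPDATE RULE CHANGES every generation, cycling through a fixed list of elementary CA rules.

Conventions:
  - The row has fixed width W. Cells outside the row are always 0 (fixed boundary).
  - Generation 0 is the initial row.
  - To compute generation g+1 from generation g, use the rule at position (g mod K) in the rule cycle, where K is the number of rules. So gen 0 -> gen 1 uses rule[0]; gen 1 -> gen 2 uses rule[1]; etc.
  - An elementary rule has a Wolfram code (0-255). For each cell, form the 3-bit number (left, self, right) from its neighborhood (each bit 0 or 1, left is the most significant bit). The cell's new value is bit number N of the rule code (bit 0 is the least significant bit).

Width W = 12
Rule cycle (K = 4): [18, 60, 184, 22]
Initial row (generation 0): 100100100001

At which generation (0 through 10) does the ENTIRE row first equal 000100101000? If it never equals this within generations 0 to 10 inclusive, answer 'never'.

Gen 0: 100100100001
Gen 1 (rule 18): 011011010010
Gen 2 (rule 60): 010110111011
Gen 3 (rule 184): 001101110110
Gen 4 (rule 22): 010000000001
Gen 5 (rule 18): 101000000010
Gen 6 (rule 60): 111100000011
Gen 7 (rule 184): 111010000010
Gen 8 (rule 22): 000011000111
Gen 9 (rule 18): 000100101000
Gen 10 (rule 60): 000110111100

Answer: 9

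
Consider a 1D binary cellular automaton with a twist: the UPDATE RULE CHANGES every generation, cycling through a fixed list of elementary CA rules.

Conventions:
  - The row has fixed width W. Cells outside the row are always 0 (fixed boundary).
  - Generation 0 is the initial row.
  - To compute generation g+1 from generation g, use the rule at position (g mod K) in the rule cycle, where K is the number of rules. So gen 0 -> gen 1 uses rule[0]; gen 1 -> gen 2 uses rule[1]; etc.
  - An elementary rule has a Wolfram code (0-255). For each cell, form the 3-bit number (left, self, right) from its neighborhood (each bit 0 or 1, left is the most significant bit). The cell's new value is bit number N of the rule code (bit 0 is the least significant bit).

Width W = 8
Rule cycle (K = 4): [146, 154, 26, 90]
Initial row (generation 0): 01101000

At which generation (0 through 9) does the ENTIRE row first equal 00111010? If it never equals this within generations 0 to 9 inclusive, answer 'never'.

Gen 0: 01101000
Gen 1 (rule 146): 10000100
Gen 2 (rule 154): 01001010
Gen 3 (rule 26): 10110001
Gen 4 (rule 90): 00111010
Gen 5 (rule 146): 01010001
Gen 6 (rule 154): 10001010
Gen 7 (rule 26): 01010001
Gen 8 (rule 90): 10001010
Gen 9 (rule 146): 01010001

Answer: 4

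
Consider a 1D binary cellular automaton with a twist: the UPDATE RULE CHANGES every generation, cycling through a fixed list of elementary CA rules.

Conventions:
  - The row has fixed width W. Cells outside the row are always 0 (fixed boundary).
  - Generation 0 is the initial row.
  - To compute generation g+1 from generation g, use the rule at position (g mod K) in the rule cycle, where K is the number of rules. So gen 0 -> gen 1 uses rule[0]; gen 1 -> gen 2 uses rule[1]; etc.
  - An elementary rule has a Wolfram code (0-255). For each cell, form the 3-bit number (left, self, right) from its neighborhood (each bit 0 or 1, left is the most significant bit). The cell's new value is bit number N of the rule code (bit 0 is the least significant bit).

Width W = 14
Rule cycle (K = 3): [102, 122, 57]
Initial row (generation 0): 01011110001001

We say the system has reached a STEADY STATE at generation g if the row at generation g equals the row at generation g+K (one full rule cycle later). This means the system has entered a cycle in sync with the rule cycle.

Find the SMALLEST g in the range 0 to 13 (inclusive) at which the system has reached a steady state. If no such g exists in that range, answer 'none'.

Answer: none

Derivation:
Gen 0: 01011110001001
Gen 1 (rule 102): 11100010011011
Gen 2 (rule 122): 10110101111111
Gen 3 (rule 57): 01101011000000
Gen 4 (rule 102): 10111101000000
Gen 5 (rule 122): 01100110100000
Gen 6 (rule 57): 01010101011111
Gen 7 (rule 102): 11111111100001
Gen 8 (rule 122): 10000000110010
Gen 9 (rule 57): 01111110101001
Gen 10 (rule 102): 10000011111011
Gen 11 (rule 122): 01000110001111
Gen 12 (rule 57): 00110101101000
Gen 13 (rule 102): 01011110111000
Gen 14 (rule 122): 10110011101100
Gen 15 (rule 57): 01101010011011
Gen 16 (rule 102): 10111110101101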